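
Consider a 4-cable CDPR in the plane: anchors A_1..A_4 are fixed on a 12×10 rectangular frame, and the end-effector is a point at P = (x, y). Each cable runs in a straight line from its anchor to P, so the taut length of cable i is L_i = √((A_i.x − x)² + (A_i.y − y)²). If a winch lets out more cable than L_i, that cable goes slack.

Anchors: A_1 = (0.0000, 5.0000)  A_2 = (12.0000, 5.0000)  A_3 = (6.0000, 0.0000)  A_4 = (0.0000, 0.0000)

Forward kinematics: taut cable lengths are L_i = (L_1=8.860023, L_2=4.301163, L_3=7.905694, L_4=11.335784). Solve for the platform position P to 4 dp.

(8.5000, 7.5000)

expand ‖A_i−P‖²=L_i² and subtract eq 1 (c_i ≔ ‖A_i‖²−L_i²)
c_1 = 0.0000+25.0000−78.5000 = -53.5000
eq1−eq2 → [-24.0000  0.0000]·P = -204.0000
eq1−eq3 → [-12.0000  10.0000]·P = -27.0000
eq1−eq4 → [0.0000  10.0000]·P = 75.0000
2×2 solve → P = (8.5000, 7.5000)
check cable 4: ‖A_4−P‖² = 128.5000 ≈ L_4² = 128.5000 ✓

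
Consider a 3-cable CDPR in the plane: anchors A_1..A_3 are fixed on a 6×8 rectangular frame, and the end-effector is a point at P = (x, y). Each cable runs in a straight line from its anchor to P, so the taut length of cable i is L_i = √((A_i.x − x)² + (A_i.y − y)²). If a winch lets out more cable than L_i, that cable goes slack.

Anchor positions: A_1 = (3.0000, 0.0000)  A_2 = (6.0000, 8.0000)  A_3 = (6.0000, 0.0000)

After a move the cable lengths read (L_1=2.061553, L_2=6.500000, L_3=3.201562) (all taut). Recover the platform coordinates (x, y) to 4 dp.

(3.5000, 2.0000)

circle eqns → linear via eq_j − eq_1; set q_j = A_j·A_j − L_j²
q_1 = 9.0000+0.0000−4.2500 = 4.7500
-6.0000·x − 16.0000·y = q_1−q_2 = -53.0000
-6.0000·x + 0.0000·y = q_1−q_3 = -21.0000
solve first two rows → x=3.5000, y=2.0000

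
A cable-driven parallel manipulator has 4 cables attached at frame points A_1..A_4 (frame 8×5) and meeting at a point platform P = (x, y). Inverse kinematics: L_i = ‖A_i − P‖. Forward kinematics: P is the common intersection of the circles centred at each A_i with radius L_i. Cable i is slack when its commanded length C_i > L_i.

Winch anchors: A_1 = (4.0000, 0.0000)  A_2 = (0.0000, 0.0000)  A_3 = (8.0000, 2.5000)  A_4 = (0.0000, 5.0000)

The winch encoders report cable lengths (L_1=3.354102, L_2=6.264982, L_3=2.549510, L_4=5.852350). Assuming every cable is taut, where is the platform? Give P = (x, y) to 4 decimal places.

(5.5000, 3.0000)

expand ‖A_i−P‖²=L_i² and subtract eq 1 (c_i ≔ ‖A_i‖²−L_i²)
c_1 = 16.0000+0.0000−11.2500 = 4.7500
eq1−eq2 → [8.0000  0.0000]·P = 44.0000
eq1−eq3 → [-8.0000  -5.0000]·P = -59.0000
eq1−eq4 → [8.0000  -10.0000]·P = 14.0000
2×2 solve → P = (5.5000, 3.0000)
check cable 4: ‖A_4−P‖² = 34.2500 ≈ L_4² = 34.2500 ✓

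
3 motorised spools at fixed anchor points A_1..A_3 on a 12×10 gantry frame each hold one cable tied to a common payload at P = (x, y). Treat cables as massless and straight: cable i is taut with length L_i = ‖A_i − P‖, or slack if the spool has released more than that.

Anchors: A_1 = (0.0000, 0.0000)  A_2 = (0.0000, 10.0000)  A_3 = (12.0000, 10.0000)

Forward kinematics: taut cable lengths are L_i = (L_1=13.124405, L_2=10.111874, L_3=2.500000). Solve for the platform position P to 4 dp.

each cable: (A_i−P)·(A_i−P) = L_i²; let c_i = ‖A_i‖²−L_i²
c_1 = 0.0000+0.0000−172.2500 = -172.2500
row 1: 0.0000x − 20.0000y = -170.0000  (c_2=-2.2500)
row 2: -24.0000x − 20.0000y = -410.0000  (c_3=237.7500)
Cramer on rows 1–2 → x = 10.0000, y = 8.5000

(10.0000, 8.5000)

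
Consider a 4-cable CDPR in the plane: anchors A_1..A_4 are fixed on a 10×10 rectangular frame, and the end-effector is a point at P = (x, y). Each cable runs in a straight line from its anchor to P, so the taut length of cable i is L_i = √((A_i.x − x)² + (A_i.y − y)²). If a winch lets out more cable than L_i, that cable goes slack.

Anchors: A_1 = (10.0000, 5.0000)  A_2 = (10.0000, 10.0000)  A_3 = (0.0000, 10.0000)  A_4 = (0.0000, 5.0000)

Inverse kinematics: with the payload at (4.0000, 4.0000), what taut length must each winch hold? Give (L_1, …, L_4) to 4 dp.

L_1 = √((10.0000−4.0000)² + (5.0000−4.0000)²) = 6.0828
L_2 = √((10.0000−4.0000)² + (10.0000−4.0000)²) = 8.4853
L_3 = √((0.0000−4.0000)² + (10.0000−4.0000)²) = 7.2111
L_4 = √((0.0000−4.0000)² + (5.0000−4.0000)²) = 4.1231

(6.0828, 8.4853, 7.2111, 4.1231)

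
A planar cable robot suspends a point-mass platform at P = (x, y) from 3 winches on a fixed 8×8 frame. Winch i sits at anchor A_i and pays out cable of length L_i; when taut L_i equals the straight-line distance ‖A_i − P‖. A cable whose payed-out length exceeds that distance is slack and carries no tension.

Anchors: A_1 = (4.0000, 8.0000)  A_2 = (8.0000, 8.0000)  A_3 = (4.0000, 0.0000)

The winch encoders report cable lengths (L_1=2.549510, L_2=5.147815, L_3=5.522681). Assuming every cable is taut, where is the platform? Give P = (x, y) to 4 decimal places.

(3.5000, 5.5000)

circle eqns → linear via eq_j − eq_1; set q_j = A_j·A_j − L_j²
q_1 = 16.0000+64.0000−6.5000 = 73.5000
-8.0000·x + 0.0000·y = q_1−q_2 = -28.0000
0.0000·x + 16.0000·y = q_1−q_3 = 88.0000
solve first two rows → x=3.5000, y=5.5000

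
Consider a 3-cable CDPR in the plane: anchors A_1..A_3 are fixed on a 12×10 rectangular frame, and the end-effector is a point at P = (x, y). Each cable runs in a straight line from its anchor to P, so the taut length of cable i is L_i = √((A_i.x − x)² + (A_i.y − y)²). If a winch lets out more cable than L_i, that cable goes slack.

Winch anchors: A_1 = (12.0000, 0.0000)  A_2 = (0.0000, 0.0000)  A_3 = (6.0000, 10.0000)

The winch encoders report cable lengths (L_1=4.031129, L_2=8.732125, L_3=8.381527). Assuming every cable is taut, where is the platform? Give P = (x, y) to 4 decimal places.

expand ‖A_i−P‖²=L_i² and subtract eq 1 (c_i ≔ ‖A_i‖²−L_i²)
c_1 = 144.0000+0.0000−16.2500 = 127.7500
eq1−eq2 → [24.0000  0.0000]·P = 204.0000
eq1−eq3 → [12.0000  -20.0000]·P = 62.0000
2×2 solve → P = (8.5000, 2.0000)

(8.5000, 2.0000)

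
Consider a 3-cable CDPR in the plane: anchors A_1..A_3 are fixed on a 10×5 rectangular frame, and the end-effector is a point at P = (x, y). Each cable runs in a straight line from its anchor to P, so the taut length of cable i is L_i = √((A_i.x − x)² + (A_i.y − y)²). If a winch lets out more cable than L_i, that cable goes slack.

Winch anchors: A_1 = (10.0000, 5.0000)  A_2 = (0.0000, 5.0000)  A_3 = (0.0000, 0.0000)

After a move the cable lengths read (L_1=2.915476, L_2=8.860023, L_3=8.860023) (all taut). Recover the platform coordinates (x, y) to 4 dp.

circle eqns → linear via eq_j − eq_1; set c_j = A_j·A_j − L_j²
c_1 = 100.0000+25.0000−8.5000 = 116.5000
20.0000·x + 0.0000·y = c_1−c_2 = 170.0000
20.0000·x + 10.0000·y = c_1−c_3 = 195.0000
solve first two rows → x=8.5000, y=2.5000

(8.5000, 2.5000)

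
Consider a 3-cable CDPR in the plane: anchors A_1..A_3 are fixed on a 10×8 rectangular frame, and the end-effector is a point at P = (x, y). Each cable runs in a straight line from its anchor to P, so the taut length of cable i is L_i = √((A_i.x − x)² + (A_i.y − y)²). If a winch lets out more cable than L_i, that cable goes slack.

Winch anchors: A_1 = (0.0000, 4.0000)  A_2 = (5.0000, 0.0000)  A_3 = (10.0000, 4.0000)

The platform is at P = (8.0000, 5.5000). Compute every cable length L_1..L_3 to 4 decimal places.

(8.1394, 6.2650, 2.5000)

L_1 = √((0.0000−8.0000)² + (4.0000−5.5000)²) = 8.1394
L_2 = √((5.0000−8.0000)² + (0.0000−5.5000)²) = 6.2650
L_3 = √((10.0000−8.0000)² + (4.0000−5.5000)²) = 2.5000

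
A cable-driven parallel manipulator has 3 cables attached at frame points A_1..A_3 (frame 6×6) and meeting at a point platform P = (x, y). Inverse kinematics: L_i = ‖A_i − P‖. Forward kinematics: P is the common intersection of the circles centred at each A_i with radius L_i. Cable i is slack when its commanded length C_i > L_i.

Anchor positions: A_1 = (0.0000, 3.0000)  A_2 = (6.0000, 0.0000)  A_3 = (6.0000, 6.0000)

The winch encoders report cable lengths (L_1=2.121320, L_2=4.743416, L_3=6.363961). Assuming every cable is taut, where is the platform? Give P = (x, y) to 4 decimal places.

expand ‖A_i−P‖²=L_i² and subtract eq 1 (q_i ≔ ‖A_i‖²−L_i²)
q_1 = 0.0000+9.0000−4.5000 = 4.5000
eq1−eq2 → [-12.0000  6.0000]·P = -9.0000
eq1−eq3 → [-12.0000  -6.0000]·P = -27.0000
2×2 solve → P = (1.5000, 1.5000)

(1.5000, 1.5000)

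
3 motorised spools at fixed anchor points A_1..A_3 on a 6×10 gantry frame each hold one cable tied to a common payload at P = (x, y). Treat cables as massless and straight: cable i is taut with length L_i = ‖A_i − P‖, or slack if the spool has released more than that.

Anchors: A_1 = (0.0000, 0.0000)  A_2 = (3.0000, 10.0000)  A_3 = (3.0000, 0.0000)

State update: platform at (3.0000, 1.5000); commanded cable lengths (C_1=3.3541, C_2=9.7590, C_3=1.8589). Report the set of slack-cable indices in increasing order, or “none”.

2, 3

cable 1: √((-3.0000)²+(-1.5000)²)=3.3541, C_1=3.3541: taut
cable 2: √((0.0000)²+(8.5000)²)=8.5000, C_2=9.7590: slack
cable 3: √((0.0000)²+(-1.5000)²)=1.5000, C_3=1.8589: slack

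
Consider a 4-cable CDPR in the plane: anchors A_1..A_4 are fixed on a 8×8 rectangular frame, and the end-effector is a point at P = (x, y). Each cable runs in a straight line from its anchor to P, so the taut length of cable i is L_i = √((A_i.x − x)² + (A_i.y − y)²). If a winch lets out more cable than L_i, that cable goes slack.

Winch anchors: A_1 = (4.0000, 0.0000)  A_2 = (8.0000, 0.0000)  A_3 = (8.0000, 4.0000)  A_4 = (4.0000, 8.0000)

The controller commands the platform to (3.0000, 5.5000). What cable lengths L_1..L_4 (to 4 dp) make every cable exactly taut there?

cable 1: Δx=1.0000, Δy=-5.5000; L_1 = √(Δx²+Δy²) = 5.5902
cable 2: Δx=5.0000, Δy=-5.5000; L_2 = √(Δx²+Δy²) = 7.4330
cable 3: Δx=5.0000, Δy=-1.5000; L_3 = √(Δx²+Δy²) = 5.2202
cable 4: Δx=1.0000, Δy=2.5000; L_4 = √(Δx²+Δy²) = 2.6926

(5.5902, 7.4330, 5.2202, 2.6926)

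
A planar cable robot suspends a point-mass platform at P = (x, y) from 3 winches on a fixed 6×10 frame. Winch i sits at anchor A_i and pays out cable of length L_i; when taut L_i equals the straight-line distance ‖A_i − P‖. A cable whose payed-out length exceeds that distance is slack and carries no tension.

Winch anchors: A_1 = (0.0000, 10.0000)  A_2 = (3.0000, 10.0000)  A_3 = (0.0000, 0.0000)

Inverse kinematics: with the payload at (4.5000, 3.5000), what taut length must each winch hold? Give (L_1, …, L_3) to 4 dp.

cable 1: Δx=-4.5000, Δy=6.5000; L_1 = √(Δx²+Δy²) = 7.9057
cable 2: Δx=-1.5000, Δy=6.5000; L_2 = √(Δx²+Δy²) = 6.6708
cable 3: Δx=-4.5000, Δy=-3.5000; L_3 = √(Δx²+Δy²) = 5.7009

(7.9057, 6.6708, 5.7009)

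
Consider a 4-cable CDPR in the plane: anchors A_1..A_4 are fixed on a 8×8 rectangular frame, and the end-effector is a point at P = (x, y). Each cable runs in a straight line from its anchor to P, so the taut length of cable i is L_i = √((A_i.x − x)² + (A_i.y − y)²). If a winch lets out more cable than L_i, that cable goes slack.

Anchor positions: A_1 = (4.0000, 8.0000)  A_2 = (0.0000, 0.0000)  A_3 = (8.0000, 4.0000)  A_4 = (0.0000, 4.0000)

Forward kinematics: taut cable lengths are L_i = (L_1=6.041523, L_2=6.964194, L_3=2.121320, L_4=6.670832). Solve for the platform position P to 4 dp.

circle eqns → linear via eq_j − eq_1; set q_j = A_j·A_j − L_j²
q_1 = 16.0000+64.0000−36.5000 = 43.5000
8.0000·x + 16.0000·y = q_1−q_2 = 92.0000
-8.0000·x + 8.0000·y = q_1−q_3 = -32.0000
8.0000·x + 8.0000·y = q_1−q_4 = 72.0000
solve first two rows → x=6.5000, y=2.5000
check cable 4: ‖A_4−P‖² = 44.5000 ≈ L_4² = 44.5000 ✓

(6.5000, 2.5000)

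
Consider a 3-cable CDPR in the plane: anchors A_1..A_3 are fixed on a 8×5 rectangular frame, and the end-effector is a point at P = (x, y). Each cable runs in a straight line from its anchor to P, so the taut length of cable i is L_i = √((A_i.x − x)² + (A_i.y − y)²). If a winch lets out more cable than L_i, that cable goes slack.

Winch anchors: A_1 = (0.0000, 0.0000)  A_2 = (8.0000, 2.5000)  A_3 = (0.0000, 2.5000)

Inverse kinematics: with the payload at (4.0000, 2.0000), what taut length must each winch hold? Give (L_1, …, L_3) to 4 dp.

cable 1: Δx=-4.0000, Δy=-2.0000; L_1 = √(Δx²+Δy²) = 4.4721
cable 2: Δx=4.0000, Δy=0.5000; L_2 = √(Δx²+Δy²) = 4.0311
cable 3: Δx=-4.0000, Δy=0.5000; L_3 = √(Δx²+Δy²) = 4.0311

(4.4721, 4.0311, 4.0311)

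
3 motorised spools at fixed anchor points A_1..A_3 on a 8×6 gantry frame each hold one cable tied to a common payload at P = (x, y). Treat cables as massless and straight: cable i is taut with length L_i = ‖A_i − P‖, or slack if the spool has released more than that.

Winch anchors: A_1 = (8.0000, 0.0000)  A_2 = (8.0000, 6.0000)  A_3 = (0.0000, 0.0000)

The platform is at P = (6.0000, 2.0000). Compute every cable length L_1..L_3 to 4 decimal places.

(2.8284, 4.4721, 6.3246)

cable 1: Δx=2.0000, Δy=-2.0000; L_1 = √(Δx²+Δy²) = 2.8284
cable 2: Δx=2.0000, Δy=4.0000; L_2 = √(Δx²+Δy²) = 4.4721
cable 3: Δx=-6.0000, Δy=-2.0000; L_3 = √(Δx²+Δy²) = 6.3246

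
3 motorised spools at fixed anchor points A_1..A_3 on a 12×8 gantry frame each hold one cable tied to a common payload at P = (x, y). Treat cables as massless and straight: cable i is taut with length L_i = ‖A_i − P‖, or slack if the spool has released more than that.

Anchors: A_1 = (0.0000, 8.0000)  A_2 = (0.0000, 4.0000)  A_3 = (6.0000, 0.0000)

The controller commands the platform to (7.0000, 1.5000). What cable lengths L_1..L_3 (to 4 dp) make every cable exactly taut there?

(9.5525, 7.4330, 1.8028)

cable 1: Δx=-7.0000, Δy=6.5000; L_1 = √(Δx²+Δy²) = 9.5525
cable 2: Δx=-7.0000, Δy=2.5000; L_2 = √(Δx²+Δy²) = 7.4330
cable 3: Δx=-1.0000, Δy=-1.5000; L_3 = √(Δx²+Δy²) = 1.8028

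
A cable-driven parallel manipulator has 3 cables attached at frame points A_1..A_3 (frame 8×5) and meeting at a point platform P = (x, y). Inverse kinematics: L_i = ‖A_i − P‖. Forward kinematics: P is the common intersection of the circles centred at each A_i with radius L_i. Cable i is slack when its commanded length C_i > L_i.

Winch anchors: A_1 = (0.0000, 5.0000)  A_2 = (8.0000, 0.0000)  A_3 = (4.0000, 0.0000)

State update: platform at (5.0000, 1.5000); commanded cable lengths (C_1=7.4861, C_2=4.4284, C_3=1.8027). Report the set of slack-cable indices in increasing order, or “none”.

i=1: geometric 6.1033 vs commanded 7.4861 ⇒ slack
i=2: geometric 3.3541 vs commanded 4.4284 ⇒ slack
i=3: geometric 1.8028 vs commanded 1.8027 ⇒ taut

1, 2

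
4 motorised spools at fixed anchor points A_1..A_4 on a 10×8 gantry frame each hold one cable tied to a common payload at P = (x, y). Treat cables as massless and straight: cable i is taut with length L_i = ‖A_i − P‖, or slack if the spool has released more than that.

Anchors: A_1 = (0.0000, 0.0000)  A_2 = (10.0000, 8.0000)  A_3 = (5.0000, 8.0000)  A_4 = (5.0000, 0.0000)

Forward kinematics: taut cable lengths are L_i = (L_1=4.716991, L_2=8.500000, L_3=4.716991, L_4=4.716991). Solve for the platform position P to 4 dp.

expand ‖A_i−P‖²=L_i² and subtract eq 1 (q_i ≔ ‖A_i‖²−L_i²)
q_1 = 0.0000+0.0000−22.2500 = -22.2500
eq1−eq2 → [-20.0000  -16.0000]·P = -114.0000
eq1−eq3 → [-10.0000  -16.0000]·P = -89.0000
eq1−eq4 → [-10.0000  0.0000]·P = -25.0000
2×2 solve → P = (2.5000, 4.0000)
check cable 4: ‖A_4−P‖² = 22.2500 ≈ L_4² = 22.2500 ✓

(2.5000, 4.0000)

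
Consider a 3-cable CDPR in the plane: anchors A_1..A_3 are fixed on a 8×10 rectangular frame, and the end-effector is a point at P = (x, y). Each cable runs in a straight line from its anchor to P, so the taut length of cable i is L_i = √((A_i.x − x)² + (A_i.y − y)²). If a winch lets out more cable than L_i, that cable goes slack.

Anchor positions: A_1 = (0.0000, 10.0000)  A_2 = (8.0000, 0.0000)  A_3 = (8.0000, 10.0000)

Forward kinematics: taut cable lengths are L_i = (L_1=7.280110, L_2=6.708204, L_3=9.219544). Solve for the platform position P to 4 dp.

expand ‖A_i−P‖²=L_i² and subtract eq 1 (c_i ≔ ‖A_i‖²−L_i²)
c_1 = 0.0000+100.0000−53.0000 = 47.0000
eq1−eq2 → [-16.0000  20.0000]·P = 28.0000
eq1−eq3 → [-16.0000  0.0000]·P = -32.0000
2×2 solve → P = (2.0000, 3.0000)

(2.0000, 3.0000)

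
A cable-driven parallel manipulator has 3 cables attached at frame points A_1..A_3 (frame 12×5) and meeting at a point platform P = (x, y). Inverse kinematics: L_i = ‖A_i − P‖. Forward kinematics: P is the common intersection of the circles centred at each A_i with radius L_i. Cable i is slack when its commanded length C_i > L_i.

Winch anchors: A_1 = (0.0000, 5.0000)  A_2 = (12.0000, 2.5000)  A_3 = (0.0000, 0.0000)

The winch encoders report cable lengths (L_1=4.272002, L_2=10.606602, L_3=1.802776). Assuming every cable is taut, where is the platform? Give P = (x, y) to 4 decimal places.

each cable: (A_i−P)·(A_i−P) = L_i²; let k_i = ‖A_i‖²−L_i²
k_1 = 0.0000+25.0000−18.2500 = 6.7500
row 1: -24.0000x + 5.0000y = -31.0000  (k_2=37.7500)
row 2: 0.0000x + 10.0000y = 10.0000  (k_3=-3.2500)
Cramer on rows 1–2 → x = 1.5000, y = 1.0000

(1.5000, 1.0000)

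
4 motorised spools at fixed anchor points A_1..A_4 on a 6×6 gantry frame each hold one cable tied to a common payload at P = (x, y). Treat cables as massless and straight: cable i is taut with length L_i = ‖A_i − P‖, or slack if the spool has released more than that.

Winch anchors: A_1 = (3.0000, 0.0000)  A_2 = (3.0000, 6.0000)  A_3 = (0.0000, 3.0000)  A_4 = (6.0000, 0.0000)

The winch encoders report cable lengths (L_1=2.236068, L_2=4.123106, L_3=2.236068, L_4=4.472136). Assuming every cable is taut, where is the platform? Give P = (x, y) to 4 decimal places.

circle eqns → linear via eq_j − eq_1; set c_j = A_j·A_j − L_j²
c_1 = 9.0000+0.0000−5.0000 = 4.0000
0.0000·x − 12.0000·y = c_1−c_2 = -24.0000
6.0000·x − 6.0000·y = c_1−c_3 = 0.0000
-6.0000·x + 0.0000·y = c_1−c_4 = -12.0000
solve first two rows → x=2.0000, y=2.0000
check cable 4: ‖A_4−P‖² = 20.0000 ≈ L_4² = 20.0000 ✓

(2.0000, 2.0000)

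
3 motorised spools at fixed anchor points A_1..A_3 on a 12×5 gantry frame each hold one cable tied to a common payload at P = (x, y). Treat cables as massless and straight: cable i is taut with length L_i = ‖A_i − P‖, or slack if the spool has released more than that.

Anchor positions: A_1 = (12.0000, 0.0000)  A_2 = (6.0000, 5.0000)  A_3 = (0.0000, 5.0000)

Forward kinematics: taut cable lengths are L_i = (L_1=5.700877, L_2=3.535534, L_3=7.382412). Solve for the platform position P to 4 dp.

(6.5000, 1.5000)

each cable: (A_i−P)·(A_i−P) = L_i²; let k_i = ‖A_i‖²−L_i²
k_1 = 144.0000+0.0000−32.5000 = 111.5000
row 1: 12.0000x − 10.0000y = 63.0000  (k_2=48.5000)
row 2: 24.0000x − 10.0000y = 141.0000  (k_3=-29.5000)
Cramer on rows 1–2 → x = 6.5000, y = 1.5000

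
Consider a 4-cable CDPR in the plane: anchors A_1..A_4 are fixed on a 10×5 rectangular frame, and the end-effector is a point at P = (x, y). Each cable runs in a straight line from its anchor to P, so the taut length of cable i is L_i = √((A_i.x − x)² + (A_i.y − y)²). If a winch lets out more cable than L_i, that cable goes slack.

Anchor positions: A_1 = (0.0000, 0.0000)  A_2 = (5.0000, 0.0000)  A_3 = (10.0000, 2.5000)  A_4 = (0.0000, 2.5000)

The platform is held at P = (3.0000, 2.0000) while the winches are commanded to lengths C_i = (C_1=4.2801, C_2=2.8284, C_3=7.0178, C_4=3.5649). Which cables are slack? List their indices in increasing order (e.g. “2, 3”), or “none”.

cable 1: L_1 = ‖A_1−P‖ = 3.6056;  C_1 = 4.2801 → slack
cable 2: L_2 = ‖A_2−P‖ = 2.8284;  C_2 = 2.8284 → taut
cable 3: L_3 = ‖A_3−P‖ = 7.0178;  C_3 = 7.0178 → taut
cable 4: L_4 = ‖A_4−P‖ = 3.0414;  C_4 = 3.5649 → slack

1, 4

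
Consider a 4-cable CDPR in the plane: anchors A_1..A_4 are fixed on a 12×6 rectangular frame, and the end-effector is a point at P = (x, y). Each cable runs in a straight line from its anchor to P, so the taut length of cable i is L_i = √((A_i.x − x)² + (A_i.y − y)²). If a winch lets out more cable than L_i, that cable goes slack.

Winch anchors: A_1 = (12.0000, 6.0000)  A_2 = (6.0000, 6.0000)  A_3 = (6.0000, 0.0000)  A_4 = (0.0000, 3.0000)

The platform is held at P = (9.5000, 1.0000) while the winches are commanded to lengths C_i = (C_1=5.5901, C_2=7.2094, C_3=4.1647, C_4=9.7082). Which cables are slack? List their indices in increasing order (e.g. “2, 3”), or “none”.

cable 1: L_1 = ‖A_1−P‖ = 5.5902;  C_1 = 5.5901 → taut
cable 2: L_2 = ‖A_2−P‖ = 6.1033;  C_2 = 7.2094 → slack
cable 3: L_3 = ‖A_3−P‖ = 3.6401;  C_3 = 4.1647 → slack
cable 4: L_4 = ‖A_4−P‖ = 9.7082;  C_4 = 9.7082 → taut

2, 3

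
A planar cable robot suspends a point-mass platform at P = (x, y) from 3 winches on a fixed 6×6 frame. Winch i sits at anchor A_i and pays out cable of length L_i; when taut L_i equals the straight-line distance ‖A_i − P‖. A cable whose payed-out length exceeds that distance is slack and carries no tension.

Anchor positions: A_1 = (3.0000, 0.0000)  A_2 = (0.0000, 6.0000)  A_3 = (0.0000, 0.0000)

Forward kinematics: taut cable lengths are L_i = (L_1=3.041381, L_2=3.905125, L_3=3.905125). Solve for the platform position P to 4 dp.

each cable: (A_i−P)·(A_i−P) = L_i²; let c_i = ‖A_i‖²−L_i²
c_1 = 9.0000+0.0000−9.2500 = -0.2500
row 1: 6.0000x − 12.0000y = -21.0000  (c_2=20.7500)
row 2: 6.0000x + 0.0000y = 15.0000  (c_3=-15.2500)
Cramer on rows 1–2 → x = 2.5000, y = 3.0000

(2.5000, 3.0000)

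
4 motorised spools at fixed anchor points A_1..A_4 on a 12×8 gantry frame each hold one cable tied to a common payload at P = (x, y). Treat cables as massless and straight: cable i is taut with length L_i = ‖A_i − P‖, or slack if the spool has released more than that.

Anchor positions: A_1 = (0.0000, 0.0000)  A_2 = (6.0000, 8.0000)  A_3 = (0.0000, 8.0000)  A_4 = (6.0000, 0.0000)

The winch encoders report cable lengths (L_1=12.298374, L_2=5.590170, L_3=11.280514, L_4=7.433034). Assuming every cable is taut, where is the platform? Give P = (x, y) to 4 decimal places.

(11.0000, 5.5000)

each cable: (A_i−P)·(A_i−P) = L_i²; let k_i = ‖A_i‖²−L_i²
k_1 = 0.0000+0.0000−151.2500 = -151.2500
row 1: -12.0000x − 16.0000y = -220.0000  (k_2=68.7500)
row 2: 0.0000x − 16.0000y = -88.0000  (k_3=-63.2500)
row 3: -12.0000x + 0.0000y = -132.0000  (k_4=-19.2500)
Cramer on rows 1–2 → x = 11.0000, y = 5.5000
check cable 4: ‖A_4−P‖² = 55.2500 ≈ L_4² = 55.2500 ✓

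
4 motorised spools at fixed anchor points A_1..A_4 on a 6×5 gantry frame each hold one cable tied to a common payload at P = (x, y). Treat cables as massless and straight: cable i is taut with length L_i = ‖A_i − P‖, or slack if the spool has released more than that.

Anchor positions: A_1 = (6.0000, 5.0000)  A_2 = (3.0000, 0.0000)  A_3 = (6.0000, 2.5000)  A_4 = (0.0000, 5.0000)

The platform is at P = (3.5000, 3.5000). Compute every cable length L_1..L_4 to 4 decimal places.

L_1: Δ = A_1−P = (2.5000, 1.5000) → ‖Δ‖ = √8.5000 = 2.9155
L_2: Δ = A_2−P = (-0.5000, -3.5000) → ‖Δ‖ = √12.5000 = 3.5355
L_3: Δ = A_3−P = (2.5000, -1.0000) → ‖Δ‖ = √7.2500 = 2.6926
L_4: Δ = A_4−P = (-3.5000, 1.5000) → ‖Δ‖ = √14.5000 = 3.8079

(2.9155, 3.5355, 2.6926, 3.8079)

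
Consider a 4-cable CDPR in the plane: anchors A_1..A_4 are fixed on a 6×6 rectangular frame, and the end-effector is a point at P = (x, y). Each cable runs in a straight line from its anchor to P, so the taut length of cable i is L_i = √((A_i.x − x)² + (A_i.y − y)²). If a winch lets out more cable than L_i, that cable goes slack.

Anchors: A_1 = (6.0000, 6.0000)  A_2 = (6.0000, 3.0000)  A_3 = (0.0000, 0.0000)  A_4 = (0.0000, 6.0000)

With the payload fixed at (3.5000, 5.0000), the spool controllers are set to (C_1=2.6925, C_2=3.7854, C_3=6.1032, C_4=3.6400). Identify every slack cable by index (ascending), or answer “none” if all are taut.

cable 1: L_1 = ‖A_1−P‖ = 2.6926;  C_1 = 2.6925 → taut
cable 2: L_2 = ‖A_2−P‖ = 3.2016;  C_2 = 3.7854 → slack
cable 3: L_3 = ‖A_3−P‖ = 6.1033;  C_3 = 6.1032 → taut
cable 4: L_4 = ‖A_4−P‖ = 3.6401;  C_4 = 3.6400 → taut

2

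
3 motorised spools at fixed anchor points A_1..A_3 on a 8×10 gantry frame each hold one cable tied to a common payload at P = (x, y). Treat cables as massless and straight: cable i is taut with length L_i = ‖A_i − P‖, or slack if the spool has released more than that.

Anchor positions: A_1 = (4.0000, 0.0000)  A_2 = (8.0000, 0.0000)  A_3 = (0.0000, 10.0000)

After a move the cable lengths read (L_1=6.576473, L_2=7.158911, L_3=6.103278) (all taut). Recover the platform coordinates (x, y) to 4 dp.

expand ‖A_i−P‖²=L_i² and subtract eq 1 (c_i ≔ ‖A_i‖²−L_i²)
c_1 = 16.0000+0.0000−43.2500 = -27.2500
eq1−eq2 → [-8.0000  0.0000]·P = -40.0000
eq1−eq3 → [8.0000  -20.0000]·P = -90.0000
2×2 solve → P = (5.0000, 6.5000)

(5.0000, 6.5000)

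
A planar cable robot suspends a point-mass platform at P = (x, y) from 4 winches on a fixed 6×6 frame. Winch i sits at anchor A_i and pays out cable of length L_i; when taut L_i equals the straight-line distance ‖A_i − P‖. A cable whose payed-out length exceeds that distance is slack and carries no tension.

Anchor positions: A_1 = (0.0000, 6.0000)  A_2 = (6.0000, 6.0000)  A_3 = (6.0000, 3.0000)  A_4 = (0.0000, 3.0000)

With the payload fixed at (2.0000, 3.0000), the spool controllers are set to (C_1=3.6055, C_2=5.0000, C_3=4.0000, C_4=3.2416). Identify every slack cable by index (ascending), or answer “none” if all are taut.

cable 1: L_1 = ‖A_1−P‖ = 3.6056;  C_1 = 3.6055 → taut
cable 2: L_2 = ‖A_2−P‖ = 5.0000;  C_2 = 5.0000 → taut
cable 3: L_3 = ‖A_3−P‖ = 4.0000;  C_3 = 4.0000 → taut
cable 4: L_4 = ‖A_4−P‖ = 2.0000;  C_4 = 3.2416 → slack

4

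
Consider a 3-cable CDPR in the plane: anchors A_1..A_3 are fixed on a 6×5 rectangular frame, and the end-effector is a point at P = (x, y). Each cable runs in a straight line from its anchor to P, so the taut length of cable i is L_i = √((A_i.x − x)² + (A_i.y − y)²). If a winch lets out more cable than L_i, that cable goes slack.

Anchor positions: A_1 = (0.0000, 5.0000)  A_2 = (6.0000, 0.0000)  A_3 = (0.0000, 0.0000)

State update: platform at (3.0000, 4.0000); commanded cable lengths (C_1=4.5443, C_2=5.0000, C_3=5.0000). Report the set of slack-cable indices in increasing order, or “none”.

cable 1: L_1 = ‖A_1−P‖ = 3.1623;  C_1 = 4.5443 → slack
cable 2: L_2 = ‖A_2−P‖ = 5.0000;  C_2 = 5.0000 → taut
cable 3: L_3 = ‖A_3−P‖ = 5.0000;  C_3 = 5.0000 → taut

1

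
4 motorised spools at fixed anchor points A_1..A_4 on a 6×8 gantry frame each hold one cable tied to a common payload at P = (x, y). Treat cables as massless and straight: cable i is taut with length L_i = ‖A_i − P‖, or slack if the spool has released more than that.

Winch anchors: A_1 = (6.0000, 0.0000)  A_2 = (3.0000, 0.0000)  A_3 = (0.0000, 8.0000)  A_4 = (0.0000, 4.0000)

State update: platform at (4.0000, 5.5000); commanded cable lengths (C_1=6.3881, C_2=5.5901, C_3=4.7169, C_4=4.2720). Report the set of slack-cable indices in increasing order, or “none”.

1

cable 1: √((2.0000)²+(-5.5000)²)=5.8523, C_1=6.3881: slack
cable 2: √((-1.0000)²+(-5.5000)²)=5.5902, C_2=5.5901: taut
cable 3: √((-4.0000)²+(2.5000)²)=4.7170, C_3=4.7169: taut
cable 4: √((-4.0000)²+(-1.5000)²)=4.2720, C_4=4.2720: taut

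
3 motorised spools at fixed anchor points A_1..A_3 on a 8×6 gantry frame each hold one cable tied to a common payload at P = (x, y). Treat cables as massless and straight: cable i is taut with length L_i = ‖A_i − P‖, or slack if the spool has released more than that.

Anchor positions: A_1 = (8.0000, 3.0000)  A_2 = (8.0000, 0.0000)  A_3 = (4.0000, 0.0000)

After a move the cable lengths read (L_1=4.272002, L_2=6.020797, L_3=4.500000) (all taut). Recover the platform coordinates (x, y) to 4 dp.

(4.0000, 4.5000)

circle eqns → linear via eq_j − eq_1; set k_j = A_j·A_j − L_j²
k_1 = 64.0000+9.0000−18.2500 = 54.7500
0.0000·x + 6.0000·y = k_1−k_2 = 27.0000
8.0000·x + 6.0000·y = k_1−k_3 = 59.0000
solve first two rows → x=4.0000, y=4.5000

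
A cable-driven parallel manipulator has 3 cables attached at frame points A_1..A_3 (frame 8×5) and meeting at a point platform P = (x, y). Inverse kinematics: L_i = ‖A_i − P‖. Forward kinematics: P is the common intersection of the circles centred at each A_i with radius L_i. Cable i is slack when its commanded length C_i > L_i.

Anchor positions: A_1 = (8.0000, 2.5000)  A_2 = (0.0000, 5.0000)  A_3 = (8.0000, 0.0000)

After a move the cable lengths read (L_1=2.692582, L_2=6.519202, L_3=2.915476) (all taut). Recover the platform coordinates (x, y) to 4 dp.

circle eqns → linear via eq_j − eq_1; set k_j = A_j·A_j − L_j²
k_1 = 64.0000+6.2500−7.2500 = 63.0000
16.0000·x − 5.0000·y = k_1−k_2 = 80.5000
0.0000·x + 5.0000·y = k_1−k_3 = 7.5000
solve first two rows → x=5.5000, y=1.5000

(5.5000, 1.5000)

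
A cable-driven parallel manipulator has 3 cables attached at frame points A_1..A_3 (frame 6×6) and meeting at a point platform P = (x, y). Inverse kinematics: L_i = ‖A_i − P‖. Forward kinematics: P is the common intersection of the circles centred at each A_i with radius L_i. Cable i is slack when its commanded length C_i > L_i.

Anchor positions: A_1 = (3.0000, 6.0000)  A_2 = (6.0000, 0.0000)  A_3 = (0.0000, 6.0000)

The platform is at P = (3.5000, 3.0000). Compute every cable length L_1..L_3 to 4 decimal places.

(3.0414, 3.9051, 4.6098)

cable 1: Δx=-0.5000, Δy=3.0000; L_1 = √(Δx²+Δy²) = 3.0414
cable 2: Δx=2.5000, Δy=-3.0000; L_2 = √(Δx²+Δy²) = 3.9051
cable 3: Δx=-3.5000, Δy=3.0000; L_3 = √(Δx²+Δy²) = 4.6098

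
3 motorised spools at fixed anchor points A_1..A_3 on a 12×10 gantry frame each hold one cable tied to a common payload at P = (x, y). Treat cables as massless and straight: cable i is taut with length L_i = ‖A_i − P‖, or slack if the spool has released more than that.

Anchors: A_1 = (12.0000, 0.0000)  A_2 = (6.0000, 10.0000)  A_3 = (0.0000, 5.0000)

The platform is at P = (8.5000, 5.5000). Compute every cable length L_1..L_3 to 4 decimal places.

L_1: Δ = A_1−P = (3.5000, -5.5000) → ‖Δ‖ = √42.5000 = 6.5192
L_2: Δ = A_2−P = (-2.5000, 4.5000) → ‖Δ‖ = √26.5000 = 5.1478
L_3: Δ = A_3−P = (-8.5000, -0.5000) → ‖Δ‖ = √72.5000 = 8.5147

(6.5192, 5.1478, 8.5147)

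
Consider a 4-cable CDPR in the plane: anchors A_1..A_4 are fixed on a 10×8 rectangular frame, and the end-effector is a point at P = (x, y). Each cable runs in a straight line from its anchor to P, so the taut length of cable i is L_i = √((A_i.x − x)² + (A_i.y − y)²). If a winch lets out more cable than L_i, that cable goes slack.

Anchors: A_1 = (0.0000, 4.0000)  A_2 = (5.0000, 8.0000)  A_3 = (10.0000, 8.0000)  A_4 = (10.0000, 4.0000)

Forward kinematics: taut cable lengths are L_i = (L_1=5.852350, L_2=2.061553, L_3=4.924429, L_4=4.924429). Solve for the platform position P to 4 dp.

(5.5000, 6.0000)

each cable: (A_i−P)·(A_i−P) = L_i²; let c_i = ‖A_i‖²−L_i²
c_1 = 0.0000+16.0000−34.2500 = -18.2500
row 1: -10.0000x − 8.0000y = -103.0000  (c_2=84.7500)
row 2: -20.0000x − 8.0000y = -158.0000  (c_3=139.7500)
row 3: -20.0000x + 0.0000y = -110.0000  (c_4=91.7500)
Cramer on rows 1–2 → x = 5.5000, y = 6.0000
check cable 4: ‖A_4−P‖² = 24.2500 ≈ L_4² = 24.2500 ✓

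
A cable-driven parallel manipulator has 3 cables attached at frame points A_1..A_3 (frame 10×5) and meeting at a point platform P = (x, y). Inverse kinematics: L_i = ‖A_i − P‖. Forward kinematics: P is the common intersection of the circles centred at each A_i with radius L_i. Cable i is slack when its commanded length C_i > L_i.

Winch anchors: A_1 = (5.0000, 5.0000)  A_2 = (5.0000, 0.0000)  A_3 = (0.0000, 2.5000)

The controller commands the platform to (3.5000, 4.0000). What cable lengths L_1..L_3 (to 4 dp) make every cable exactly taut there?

(1.8028, 4.2720, 3.8079)

L_1: Δ = A_1−P = (1.5000, 1.0000) → ‖Δ‖ = √3.2500 = 1.8028
L_2: Δ = A_2−P = (1.5000, -4.0000) → ‖Δ‖ = √18.2500 = 4.2720
L_3: Δ = A_3−P = (-3.5000, -1.5000) → ‖Δ‖ = √14.5000 = 3.8079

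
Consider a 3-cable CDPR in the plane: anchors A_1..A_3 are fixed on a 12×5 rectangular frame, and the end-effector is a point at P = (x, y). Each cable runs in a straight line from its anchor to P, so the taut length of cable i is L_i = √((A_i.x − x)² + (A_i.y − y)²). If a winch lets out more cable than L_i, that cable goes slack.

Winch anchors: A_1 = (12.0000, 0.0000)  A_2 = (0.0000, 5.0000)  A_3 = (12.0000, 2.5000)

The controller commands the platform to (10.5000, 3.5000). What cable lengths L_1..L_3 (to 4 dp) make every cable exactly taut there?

(3.8079, 10.6066, 1.8028)

L_1 = √((12.0000−10.5000)² + (0.0000−3.5000)²) = 3.8079
L_2 = √((0.0000−10.5000)² + (5.0000−3.5000)²) = 10.6066
L_3 = √((12.0000−10.5000)² + (2.5000−3.5000)²) = 1.8028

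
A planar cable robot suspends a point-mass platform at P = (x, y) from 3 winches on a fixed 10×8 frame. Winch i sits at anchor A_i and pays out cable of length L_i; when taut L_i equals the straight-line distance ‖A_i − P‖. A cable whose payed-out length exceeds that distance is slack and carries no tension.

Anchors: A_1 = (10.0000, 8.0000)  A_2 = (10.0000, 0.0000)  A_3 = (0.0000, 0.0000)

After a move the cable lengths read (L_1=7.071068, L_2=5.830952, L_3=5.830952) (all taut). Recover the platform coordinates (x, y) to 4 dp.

each cable: (A_i−P)·(A_i−P) = L_i²; let q_i = ‖A_i‖²−L_i²
q_1 = 100.0000+64.0000−50.0000 = 114.0000
row 1: 0.0000x + 16.0000y = 48.0000  (q_2=66.0000)
row 2: 20.0000x + 16.0000y = 148.0000  (q_3=-34.0000)
Cramer on rows 1–2 → x = 5.0000, y = 3.0000

(5.0000, 3.0000)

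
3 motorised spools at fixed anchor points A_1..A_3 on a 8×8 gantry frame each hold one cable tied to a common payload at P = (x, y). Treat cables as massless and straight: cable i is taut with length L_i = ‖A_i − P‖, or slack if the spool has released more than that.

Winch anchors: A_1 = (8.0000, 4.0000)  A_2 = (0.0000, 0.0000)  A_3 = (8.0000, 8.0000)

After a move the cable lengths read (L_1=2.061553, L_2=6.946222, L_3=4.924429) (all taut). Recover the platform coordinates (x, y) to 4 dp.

circle eqns → linear via eq_j − eq_1; set k_j = A_j·A_j − L_j²
k_1 = 64.0000+16.0000−4.2500 = 75.7500
16.0000·x + 8.0000·y = k_1−k_2 = 124.0000
0.0000·x − 8.0000·y = k_1−k_3 = -28.0000
solve first two rows → x=6.0000, y=3.5000

(6.0000, 3.5000)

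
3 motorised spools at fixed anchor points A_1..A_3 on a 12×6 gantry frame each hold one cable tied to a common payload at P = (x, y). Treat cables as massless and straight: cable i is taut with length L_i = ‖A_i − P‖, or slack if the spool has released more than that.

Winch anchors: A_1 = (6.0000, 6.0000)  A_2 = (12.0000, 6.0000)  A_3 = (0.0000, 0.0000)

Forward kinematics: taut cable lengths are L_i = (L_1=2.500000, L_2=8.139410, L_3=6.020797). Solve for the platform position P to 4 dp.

each cable: (A_i−P)·(A_i−P) = L_i²; let c_i = ‖A_i‖²−L_i²
c_1 = 36.0000+36.0000−6.2500 = 65.7500
row 1: -12.0000x + 0.0000y = -48.0000  (c_2=113.7500)
row 2: 12.0000x + 12.0000y = 102.0000  (c_3=-36.2500)
Cramer on rows 1–2 → x = 4.0000, y = 4.5000

(4.0000, 4.5000)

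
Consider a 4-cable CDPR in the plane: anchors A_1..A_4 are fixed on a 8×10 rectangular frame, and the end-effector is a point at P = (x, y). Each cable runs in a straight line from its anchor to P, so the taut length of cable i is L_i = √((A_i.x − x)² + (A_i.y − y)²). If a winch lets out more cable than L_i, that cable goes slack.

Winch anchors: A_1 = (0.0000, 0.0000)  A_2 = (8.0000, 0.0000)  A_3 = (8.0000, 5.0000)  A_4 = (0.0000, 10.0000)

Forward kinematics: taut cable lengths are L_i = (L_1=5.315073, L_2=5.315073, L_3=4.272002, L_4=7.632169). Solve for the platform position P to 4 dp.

expand ‖A_i−P‖²=L_i² and subtract eq 1 (q_i ≔ ‖A_i‖²−L_i²)
q_1 = 0.0000+0.0000−28.2500 = -28.2500
eq1−eq2 → [-16.0000  0.0000]·P = -64.0000
eq1−eq3 → [-16.0000  -10.0000]·P = -99.0000
eq1−eq4 → [0.0000  -20.0000]·P = -70.0000
2×2 solve → P = (4.0000, 3.5000)
check cable 4: ‖A_4−P‖² = 58.2500 ≈ L_4² = 58.2500 ✓

(4.0000, 3.5000)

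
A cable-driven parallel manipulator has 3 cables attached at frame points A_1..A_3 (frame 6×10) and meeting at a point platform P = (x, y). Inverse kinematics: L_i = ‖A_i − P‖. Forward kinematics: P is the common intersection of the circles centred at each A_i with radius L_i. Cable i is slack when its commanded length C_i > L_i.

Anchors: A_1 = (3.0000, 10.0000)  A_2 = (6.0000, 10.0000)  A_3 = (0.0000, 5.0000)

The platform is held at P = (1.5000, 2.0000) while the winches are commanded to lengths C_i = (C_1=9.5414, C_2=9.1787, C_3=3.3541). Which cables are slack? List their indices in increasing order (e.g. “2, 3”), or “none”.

1

cable 1: √((1.5000)²+(8.0000)²)=8.1394, C_1=9.5414: slack
cable 2: √((4.5000)²+(8.0000)²)=9.1788, C_2=9.1787: taut
cable 3: √((-1.5000)²+(3.0000)²)=3.3541, C_3=3.3541: taut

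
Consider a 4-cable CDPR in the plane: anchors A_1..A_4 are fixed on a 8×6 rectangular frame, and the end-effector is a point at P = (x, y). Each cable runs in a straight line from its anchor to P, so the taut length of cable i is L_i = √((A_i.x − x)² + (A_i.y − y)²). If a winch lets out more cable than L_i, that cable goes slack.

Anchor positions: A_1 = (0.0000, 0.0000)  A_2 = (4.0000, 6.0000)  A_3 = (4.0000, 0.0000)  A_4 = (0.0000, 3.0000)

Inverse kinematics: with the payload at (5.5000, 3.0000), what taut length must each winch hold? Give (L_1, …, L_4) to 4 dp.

L_1: Δ = A_1−P = (-5.5000, -3.0000) → ‖Δ‖ = √39.2500 = 6.2650
L_2: Δ = A_2−P = (-1.5000, 3.0000) → ‖Δ‖ = √11.2500 = 3.3541
L_3: Δ = A_3−P = (-1.5000, -3.0000) → ‖Δ‖ = √11.2500 = 3.3541
L_4: Δ = A_4−P = (-5.5000, 0.0000) → ‖Δ‖ = √30.2500 = 5.5000

(6.2650, 3.3541, 3.3541, 5.5000)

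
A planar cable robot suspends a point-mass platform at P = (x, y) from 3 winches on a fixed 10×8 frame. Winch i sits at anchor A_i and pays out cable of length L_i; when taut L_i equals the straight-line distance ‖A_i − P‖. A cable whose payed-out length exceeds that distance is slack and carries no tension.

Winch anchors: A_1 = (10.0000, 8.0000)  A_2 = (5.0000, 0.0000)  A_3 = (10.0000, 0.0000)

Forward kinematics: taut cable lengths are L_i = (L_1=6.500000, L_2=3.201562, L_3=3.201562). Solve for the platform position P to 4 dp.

(7.5000, 2.0000)

expand ‖A_i−P‖²=L_i² and subtract eq 1 (k_i ≔ ‖A_i‖²−L_i²)
k_1 = 100.0000+64.0000−42.2500 = 121.7500
eq1−eq2 → [10.0000  16.0000]·P = 107.0000
eq1−eq3 → [0.0000  16.0000]·P = 32.0000
2×2 solve → P = (7.5000, 2.0000)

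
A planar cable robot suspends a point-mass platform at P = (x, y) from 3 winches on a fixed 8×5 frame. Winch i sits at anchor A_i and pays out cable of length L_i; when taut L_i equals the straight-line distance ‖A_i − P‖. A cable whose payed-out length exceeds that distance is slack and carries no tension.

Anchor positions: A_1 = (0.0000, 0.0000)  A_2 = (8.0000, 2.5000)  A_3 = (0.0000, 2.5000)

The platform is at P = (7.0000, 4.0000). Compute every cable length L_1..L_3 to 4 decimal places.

cable 1: Δx=-7.0000, Δy=-4.0000; L_1 = √(Δx²+Δy²) = 8.0623
cable 2: Δx=1.0000, Δy=-1.5000; L_2 = √(Δx²+Δy²) = 1.8028
cable 3: Δx=-7.0000, Δy=-1.5000; L_3 = √(Δx²+Δy²) = 7.1589

(8.0623, 1.8028, 7.1589)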